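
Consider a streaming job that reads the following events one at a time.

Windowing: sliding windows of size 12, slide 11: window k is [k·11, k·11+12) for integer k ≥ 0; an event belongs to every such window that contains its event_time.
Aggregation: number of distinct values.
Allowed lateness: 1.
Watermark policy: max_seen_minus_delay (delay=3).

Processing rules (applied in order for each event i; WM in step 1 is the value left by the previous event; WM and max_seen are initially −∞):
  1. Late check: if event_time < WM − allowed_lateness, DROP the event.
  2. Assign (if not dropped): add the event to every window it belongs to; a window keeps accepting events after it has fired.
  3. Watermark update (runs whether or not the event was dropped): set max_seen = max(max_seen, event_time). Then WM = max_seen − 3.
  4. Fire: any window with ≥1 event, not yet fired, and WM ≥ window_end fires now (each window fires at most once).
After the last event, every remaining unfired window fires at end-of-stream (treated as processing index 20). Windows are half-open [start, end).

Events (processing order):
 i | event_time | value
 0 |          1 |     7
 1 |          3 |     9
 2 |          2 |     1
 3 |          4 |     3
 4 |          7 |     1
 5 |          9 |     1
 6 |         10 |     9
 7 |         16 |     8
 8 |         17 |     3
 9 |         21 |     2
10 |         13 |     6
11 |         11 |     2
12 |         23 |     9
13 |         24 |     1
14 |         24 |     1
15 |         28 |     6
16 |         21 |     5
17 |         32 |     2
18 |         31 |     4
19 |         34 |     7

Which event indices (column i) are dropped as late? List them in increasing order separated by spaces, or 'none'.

10 11 16

i=0 t=1 v=7: → [0,12); WM=-2
i=1 t=3 v=9: → [0,12); WM=0
i=2 t=2 v=1: → [0,12); WM=0
i=3 t=4 v=3: → [0,12); WM=1
i=4 t=7 v=1: → [0,12); WM=4
i=5 t=9 v=1: → [0,12); WM=6
i=6 t=10 v=9: → [0,12); WM=7
i=7 t=16 v=8: → [11,23); WM=13; [0,12) fires=4
i=8 t=17 v=3: → [11,23); WM=14
i=9 t=21 v=2: → [11,23); WM=18
i=10 t=13 v=6: DROP (t<18-1); WM=18
i=11 t=11 v=2: DROP (t<18-1); WM=18
i=12 t=23 v=9: → [22,34); WM=20
i=13 t=24 v=1: → [22,34); WM=21
i=14 t=24 v=1: → [22,34); WM=21
i=15 t=28 v=6: → [22,34); WM=25; [11,23) fires=3
i=16 t=21 v=5: DROP (t<25-1); WM=25
i=17 t=32 v=2: → [22,34); WM=29
i=18 t=31 v=4: → [22,34); WM=29
i=19 t=34 v=7: → [33,45); WM=31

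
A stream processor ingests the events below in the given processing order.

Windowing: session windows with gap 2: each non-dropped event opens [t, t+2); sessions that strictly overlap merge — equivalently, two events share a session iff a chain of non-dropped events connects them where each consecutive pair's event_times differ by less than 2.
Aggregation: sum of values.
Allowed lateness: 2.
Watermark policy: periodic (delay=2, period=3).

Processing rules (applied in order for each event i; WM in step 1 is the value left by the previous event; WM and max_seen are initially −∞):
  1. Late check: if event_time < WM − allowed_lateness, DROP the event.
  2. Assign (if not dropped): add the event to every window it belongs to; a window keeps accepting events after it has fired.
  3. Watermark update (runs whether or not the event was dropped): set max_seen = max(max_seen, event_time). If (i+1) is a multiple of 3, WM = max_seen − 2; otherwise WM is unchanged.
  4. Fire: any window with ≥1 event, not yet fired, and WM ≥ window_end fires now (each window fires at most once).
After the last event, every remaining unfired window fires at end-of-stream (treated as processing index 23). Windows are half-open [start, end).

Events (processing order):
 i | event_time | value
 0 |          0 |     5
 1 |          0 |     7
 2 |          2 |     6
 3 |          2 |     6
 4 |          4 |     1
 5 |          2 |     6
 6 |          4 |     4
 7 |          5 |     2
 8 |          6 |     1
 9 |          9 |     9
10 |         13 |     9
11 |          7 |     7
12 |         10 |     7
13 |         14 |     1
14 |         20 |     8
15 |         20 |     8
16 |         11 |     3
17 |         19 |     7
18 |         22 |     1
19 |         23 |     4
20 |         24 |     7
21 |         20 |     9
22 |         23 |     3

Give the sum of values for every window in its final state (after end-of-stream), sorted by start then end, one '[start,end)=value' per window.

i=0 t=0 v=5: → [0,2); WM=−∞
i=1 t=0 v=7: → [0,2); WM=−∞
i=2 t=2 v=6: → [2,4); WM=0
i=3 t=2 v=6: → [2,4); WM=0
i=4 t=4 v=1: → [4,6); WM=0
i=5 t=2 v=6: → [2,4); WM=2
i=6 t=4 v=4: → [4,6); WM=2
i=7 t=5 v=2: → [4,7); WM=2
i=8 t=6 v=1: → [4,8); WM=4
i=9 t=9 v=9: → [9,11); WM=4
i=10 t=13 v=9: → [13,15); WM=4
i=11 t=7 v=7: → [4,9); WM=11
i=12 t=10 v=7: → [9,12); WM=11
i=13 t=14 v=1: → [13,16); WM=11
i=14 t=20 v=8: → [20,22); WM=18
i=15 t=20 v=8: → [20,22); WM=18
i=16 t=11 v=3: DROP (t<18-2); WM=18
i=17 t=19 v=7: → [19,22); WM=18
i=18 t=22 v=1: → [22,24); WM=18
i=19 t=23 v=4: → [22,25); WM=18
i=20 t=24 v=7: → [22,26); WM=22
i=21 t=20 v=9: → [19,22); WM=22
i=22 t=23 v=3: → [22,26); WM=22

[0,2)=12 [2,4)=18 [4,9)=15 [9,12)=16 [13,16)=10 [19,22)=32 [22,26)=15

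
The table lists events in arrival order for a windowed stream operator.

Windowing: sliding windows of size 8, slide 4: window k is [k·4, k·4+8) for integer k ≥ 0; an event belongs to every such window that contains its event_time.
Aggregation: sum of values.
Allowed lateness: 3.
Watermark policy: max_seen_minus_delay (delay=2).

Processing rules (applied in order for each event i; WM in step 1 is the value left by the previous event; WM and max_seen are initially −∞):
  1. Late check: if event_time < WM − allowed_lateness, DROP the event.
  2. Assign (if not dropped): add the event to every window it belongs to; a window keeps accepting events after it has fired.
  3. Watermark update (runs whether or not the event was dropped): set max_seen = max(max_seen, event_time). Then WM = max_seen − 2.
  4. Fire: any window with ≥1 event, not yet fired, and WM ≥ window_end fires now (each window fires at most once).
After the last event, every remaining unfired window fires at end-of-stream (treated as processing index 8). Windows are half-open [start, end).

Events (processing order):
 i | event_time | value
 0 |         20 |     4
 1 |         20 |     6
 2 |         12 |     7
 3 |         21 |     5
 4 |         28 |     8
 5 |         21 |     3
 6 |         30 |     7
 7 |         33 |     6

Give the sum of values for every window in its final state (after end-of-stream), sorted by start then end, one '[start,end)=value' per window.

[16,24)=15 [20,28)=15 [24,32)=15 [28,36)=21 [32,40)=6

i=0 t=20 v=4: → [20,28),[16,24); WM=18
i=1 t=20 v=6: → [20,28),[16,24); WM=18
i=2 t=12 v=7: DROP (t<18-3); WM=18
i=3 t=21 v=5: → [20,28),[16,24); WM=19
i=4 t=28 v=8: → [28,36),[24,32); WM=26; [16,24) fires=15
i=5 t=21 v=3: DROP (t<26-3); WM=26
i=6 t=30 v=7: → [28,36),[24,32); WM=28; [20,28) fires=15
i=7 t=33 v=6: → [32,40),[28,36); WM=31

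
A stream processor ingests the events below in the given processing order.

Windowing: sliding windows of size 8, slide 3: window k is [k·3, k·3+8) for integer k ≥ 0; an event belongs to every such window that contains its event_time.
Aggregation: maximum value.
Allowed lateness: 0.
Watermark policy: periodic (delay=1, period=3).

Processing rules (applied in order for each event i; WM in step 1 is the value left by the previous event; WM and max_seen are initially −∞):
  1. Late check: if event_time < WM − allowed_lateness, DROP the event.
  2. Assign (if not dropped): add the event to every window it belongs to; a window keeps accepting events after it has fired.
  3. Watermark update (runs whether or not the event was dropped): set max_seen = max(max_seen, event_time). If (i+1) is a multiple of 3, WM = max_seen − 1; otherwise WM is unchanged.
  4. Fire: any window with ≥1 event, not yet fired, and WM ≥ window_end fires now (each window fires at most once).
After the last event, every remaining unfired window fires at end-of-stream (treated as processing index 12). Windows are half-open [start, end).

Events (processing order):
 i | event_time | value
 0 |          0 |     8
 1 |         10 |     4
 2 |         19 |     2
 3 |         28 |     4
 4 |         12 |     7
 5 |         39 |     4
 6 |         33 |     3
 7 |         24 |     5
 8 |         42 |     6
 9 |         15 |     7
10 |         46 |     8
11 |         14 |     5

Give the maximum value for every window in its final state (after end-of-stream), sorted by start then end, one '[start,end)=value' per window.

i=0 t=0 v=8: → [0,8); WM=−∞
i=1 t=10 v=4: → [9,17),[6,14),[3,11); WM=−∞
i=2 t=19 v=2: → [18,26),[15,23),[12,20); WM=18; [0,8) fires=8 [3,11) fires=4 [6,14) fires=4 [9,17) fires=4
i=3 t=28 v=4: → [27,35),[24,32),[21,29); WM=18
i=4 t=12 v=7: DROP (t<18-0); WM=18
i=5 t=39 v=4: → [39,47),[36,44),[33,41); WM=38; [12,20) fires=2 [15,23) fires=2 [18,26) fires=2 [21,29) fires=4 [24,32) fires=4 [27,35) fires=4
i=6 t=33 v=3: DROP (t<38-0); WM=38
i=7 t=24 v=5: DROP (t<38-0); WM=38
i=8 t=42 v=6: → [42,50),[39,47),[36,44); WM=41; [33,41) fires=4
i=9 t=15 v=7: DROP (t<41-0); WM=41
i=10 t=46 v=8: → [45,53),[42,50),[39,47); WM=41
i=11 t=14 v=5: DROP (t<41-0); WM=45; [36,44) fires=6

[0,8)=8 [3,11)=4 [6,14)=4 [9,17)=4 [12,20)=2 [15,23)=2 [18,26)=2 [21,29)=4 [24,32)=4 [27,35)=4 [33,41)=4 [36,44)=6 [39,47)=8 [42,50)=8 [45,53)=8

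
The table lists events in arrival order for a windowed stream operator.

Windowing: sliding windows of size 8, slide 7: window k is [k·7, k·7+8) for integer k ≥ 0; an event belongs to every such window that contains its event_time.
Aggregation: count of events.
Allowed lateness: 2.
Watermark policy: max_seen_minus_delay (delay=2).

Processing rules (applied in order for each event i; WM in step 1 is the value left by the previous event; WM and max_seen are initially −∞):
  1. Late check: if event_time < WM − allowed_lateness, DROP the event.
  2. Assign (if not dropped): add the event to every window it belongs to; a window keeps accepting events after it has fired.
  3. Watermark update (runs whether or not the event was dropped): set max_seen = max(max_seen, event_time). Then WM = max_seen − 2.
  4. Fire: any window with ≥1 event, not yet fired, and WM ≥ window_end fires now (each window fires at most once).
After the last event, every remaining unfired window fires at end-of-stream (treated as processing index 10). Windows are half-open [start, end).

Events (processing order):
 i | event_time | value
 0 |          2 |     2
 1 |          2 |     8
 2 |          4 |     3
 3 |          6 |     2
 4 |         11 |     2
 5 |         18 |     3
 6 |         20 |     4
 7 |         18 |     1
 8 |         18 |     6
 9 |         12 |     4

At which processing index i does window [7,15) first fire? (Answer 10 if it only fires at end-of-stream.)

i=0 t=2 v=2: → [0,8); WM=0
i=1 t=2 v=8: → [0,8); WM=0
i=2 t=4 v=3: → [0,8); WM=2
i=3 t=6 v=2: → [0,8); WM=4
i=4 t=11 v=2: → [7,15); WM=9; [0,8) fires=4
i=5 t=18 v=3: → [14,22); WM=16; [7,15) fires=1
i=6 t=20 v=4: → [14,22); WM=18
i=7 t=18 v=1: → [14,22); WM=18
i=8 t=18 v=6: → [14,22); WM=18
i=9 t=12 v=4: DROP (t<18-2); WM=18

5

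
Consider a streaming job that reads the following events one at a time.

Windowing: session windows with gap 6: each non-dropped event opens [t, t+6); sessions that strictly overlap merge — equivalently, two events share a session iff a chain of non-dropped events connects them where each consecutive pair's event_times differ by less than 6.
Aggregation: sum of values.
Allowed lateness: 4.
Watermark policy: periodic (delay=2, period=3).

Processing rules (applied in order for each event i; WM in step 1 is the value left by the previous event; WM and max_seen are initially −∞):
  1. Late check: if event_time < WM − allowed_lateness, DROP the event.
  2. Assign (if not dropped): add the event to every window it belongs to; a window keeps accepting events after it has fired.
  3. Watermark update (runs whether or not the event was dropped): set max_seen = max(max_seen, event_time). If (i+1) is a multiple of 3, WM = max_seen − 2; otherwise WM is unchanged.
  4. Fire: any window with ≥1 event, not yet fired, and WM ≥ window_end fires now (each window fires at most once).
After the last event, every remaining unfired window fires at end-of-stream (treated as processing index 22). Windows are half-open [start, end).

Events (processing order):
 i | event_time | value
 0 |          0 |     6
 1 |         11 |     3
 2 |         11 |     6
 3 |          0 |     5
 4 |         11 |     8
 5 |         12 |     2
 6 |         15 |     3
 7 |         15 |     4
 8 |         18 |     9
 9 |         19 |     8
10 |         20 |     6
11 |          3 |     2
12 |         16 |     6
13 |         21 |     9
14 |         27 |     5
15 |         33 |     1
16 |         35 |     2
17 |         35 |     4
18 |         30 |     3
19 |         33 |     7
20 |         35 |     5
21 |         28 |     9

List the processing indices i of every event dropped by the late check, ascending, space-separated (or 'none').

3 11 21

i=0 t=0 v=6: → [0,6); WM=−∞
i=1 t=11 v=3: → [11,17); WM=−∞
i=2 t=11 v=6: → [11,17); WM=9
i=3 t=0 v=5: DROP (t<9-4); WM=9
i=4 t=11 v=8: → [11,17); WM=9
i=5 t=12 v=2: → [11,18); WM=10
i=6 t=15 v=3: → [11,21); WM=10
i=7 t=15 v=4: → [11,21); WM=10
i=8 t=18 v=9: → [11,24); WM=16
i=9 t=19 v=8: → [11,25); WM=16
i=10 t=20 v=6: → [11,26); WM=16
i=11 t=3 v=2: DROP (t<16-4); WM=18
i=12 t=16 v=6: → [11,26); WM=18
i=13 t=21 v=9: → [11,27); WM=18
i=14 t=27 v=5: → [27,33); WM=25
i=15 t=33 v=1: → [33,39); WM=25
i=16 t=35 v=2: → [33,41); WM=25
i=17 t=35 v=4: → [33,41); WM=33
i=18 t=30 v=3: → [27,41); WM=33
i=19 t=33 v=7: → [27,41); WM=33
i=20 t=35 v=5: → [27,41); WM=33
i=21 t=28 v=9: DROP (t<33-4); WM=33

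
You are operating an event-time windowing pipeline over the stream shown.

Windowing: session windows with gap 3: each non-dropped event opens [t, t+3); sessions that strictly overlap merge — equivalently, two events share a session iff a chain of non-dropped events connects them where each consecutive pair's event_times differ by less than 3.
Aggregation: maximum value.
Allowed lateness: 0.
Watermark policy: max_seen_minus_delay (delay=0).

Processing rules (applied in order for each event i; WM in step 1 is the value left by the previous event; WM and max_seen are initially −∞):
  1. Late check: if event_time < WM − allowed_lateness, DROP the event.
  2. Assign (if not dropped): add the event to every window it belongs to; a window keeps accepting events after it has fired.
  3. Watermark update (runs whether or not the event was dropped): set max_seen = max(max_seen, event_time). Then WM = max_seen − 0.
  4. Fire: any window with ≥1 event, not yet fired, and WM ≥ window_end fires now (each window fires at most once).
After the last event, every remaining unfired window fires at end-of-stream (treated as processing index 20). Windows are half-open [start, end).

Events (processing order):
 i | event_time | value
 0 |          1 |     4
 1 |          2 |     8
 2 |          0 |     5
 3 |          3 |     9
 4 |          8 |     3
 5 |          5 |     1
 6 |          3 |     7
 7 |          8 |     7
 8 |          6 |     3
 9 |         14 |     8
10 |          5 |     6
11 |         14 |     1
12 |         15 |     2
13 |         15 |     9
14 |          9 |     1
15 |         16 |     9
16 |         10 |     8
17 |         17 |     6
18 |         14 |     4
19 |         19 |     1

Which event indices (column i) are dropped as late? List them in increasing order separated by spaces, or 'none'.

2 5 6 8 10 14 16 18

i=0 t=1 v=4: → [1,4); WM=1
i=1 t=2 v=8: → [1,5); WM=2
i=2 t=0 v=5: DROP (t<2-0); WM=2
i=3 t=3 v=9: → [1,6); WM=3
i=4 t=8 v=3: → [8,11); WM=8
i=5 t=5 v=1: DROP (t<8-0); WM=8
i=6 t=3 v=7: DROP (t<8-0); WM=8
i=7 t=8 v=7: → [8,11); WM=8
i=8 t=6 v=3: DROP (t<8-0); WM=8
i=9 t=14 v=8: → [14,17); WM=14
i=10 t=5 v=6: DROP (t<14-0); WM=14
i=11 t=14 v=1: → [14,17); WM=14
i=12 t=15 v=2: → [14,18); WM=15
i=13 t=15 v=9: → [14,18); WM=15
i=14 t=9 v=1: DROP (t<15-0); WM=15
i=15 t=16 v=9: → [14,19); WM=16
i=16 t=10 v=8: DROP (t<16-0); WM=16
i=17 t=17 v=6: → [14,20); WM=17
i=18 t=14 v=4: DROP (t<17-0); WM=17
i=19 t=19 v=1: → [14,22); WM=19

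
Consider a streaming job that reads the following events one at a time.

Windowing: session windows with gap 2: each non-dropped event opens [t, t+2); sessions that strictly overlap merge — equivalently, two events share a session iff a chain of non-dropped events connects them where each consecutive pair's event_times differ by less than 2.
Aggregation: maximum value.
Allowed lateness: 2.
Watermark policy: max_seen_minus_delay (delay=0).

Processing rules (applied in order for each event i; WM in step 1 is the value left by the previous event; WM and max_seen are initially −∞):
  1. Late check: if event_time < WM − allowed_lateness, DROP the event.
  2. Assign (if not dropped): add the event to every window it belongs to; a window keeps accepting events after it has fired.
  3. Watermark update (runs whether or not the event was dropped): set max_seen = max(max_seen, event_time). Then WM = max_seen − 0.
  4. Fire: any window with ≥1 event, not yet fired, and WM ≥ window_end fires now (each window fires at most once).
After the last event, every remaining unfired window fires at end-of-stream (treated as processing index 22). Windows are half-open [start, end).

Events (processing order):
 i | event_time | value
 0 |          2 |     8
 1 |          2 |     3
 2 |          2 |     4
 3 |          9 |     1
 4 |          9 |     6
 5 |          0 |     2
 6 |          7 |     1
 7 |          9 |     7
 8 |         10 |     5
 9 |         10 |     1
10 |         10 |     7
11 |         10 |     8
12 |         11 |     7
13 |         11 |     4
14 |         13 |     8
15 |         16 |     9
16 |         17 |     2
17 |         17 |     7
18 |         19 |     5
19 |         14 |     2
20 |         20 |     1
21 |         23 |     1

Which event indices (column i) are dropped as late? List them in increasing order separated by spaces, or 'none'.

i=0 t=2 v=8: → [2,4); WM=2
i=1 t=2 v=3: → [2,4); WM=2
i=2 t=2 v=4: → [2,4); WM=2
i=3 t=9 v=1: → [9,11); WM=9
i=4 t=9 v=6: → [9,11); WM=9
i=5 t=0 v=2: DROP (t<9-2); WM=9
i=6 t=7 v=1: → [7,9); WM=9
i=7 t=9 v=7: → [9,11); WM=9
i=8 t=10 v=5: → [9,12); WM=10
i=9 t=10 v=1: → [9,12); WM=10
i=10 t=10 v=7: → [9,12); WM=10
i=11 t=10 v=8: → [9,12); WM=10
i=12 t=11 v=7: → [9,13); WM=11
i=13 t=11 v=4: → [9,13); WM=11
i=14 t=13 v=8: → [13,15); WM=13
i=15 t=16 v=9: → [16,18); WM=16
i=16 t=17 v=2: → [16,19); WM=17
i=17 t=17 v=7: → [16,19); WM=17
i=18 t=19 v=5: → [19,21); WM=19
i=19 t=14 v=2: DROP (t<19-2); WM=19
i=20 t=20 v=1: → [19,22); WM=20
i=21 t=23 v=1: → [23,25); WM=23

5 19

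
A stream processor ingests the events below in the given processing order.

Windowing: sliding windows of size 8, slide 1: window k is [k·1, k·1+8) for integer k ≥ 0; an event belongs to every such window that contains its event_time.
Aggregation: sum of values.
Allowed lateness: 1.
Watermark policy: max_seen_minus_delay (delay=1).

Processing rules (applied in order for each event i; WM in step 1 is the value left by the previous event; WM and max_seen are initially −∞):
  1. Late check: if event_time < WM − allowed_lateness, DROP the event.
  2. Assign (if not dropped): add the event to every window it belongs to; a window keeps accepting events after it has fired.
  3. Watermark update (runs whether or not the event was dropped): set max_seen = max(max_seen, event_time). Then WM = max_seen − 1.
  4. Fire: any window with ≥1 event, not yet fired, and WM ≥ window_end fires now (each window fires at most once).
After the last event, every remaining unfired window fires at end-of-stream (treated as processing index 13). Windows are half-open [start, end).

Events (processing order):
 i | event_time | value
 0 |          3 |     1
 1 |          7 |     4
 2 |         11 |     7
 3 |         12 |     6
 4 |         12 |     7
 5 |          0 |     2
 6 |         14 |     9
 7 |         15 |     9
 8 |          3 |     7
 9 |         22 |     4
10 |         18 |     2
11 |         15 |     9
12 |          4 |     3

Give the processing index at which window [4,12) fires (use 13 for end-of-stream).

i=0 t=3 v=1: → [3,11),[2,10),[1,9),[0,8); WM=2
i=1 t=7 v=4: → [7,15),[6,14),[5,13),[4,12),[3,11),[2,10),[1,9),[0,8); WM=6
i=2 t=11 v=7: → [11,19),[10,18),[9,17),[8,16),[7,15),[6,14),[5,13),[4,12); WM=10; [0,8) fires=5 [1,9) fires=5 [2,10) fires=5
i=3 t=12 v=6: → [12,20),[11,19),[10,18),[9,17),[8,16),[7,15),[6,14),[5,13); WM=11; [3,11) fires=5
i=4 t=12 v=7: → [12,20),[11,19),[10,18),[9,17),[8,16),[7,15),[6,14),[5,13); WM=11
i=5 t=0 v=2: DROP (t<11-1); WM=11
i=6 t=14 v=9: → [14,22),[13,21),[12,20),[11,19),[10,18),[9,17),[8,16),[7,15); WM=13; [4,12) fires=11 [5,13) fires=24
i=7 t=15 v=9: → [15,23),[14,22),[13,21),[12,20),[11,19),[10,18),[9,17),[8,16); WM=14; [6,14) fires=24
i=8 t=3 v=7: DROP (t<14-1); WM=14
i=9 t=22 v=4: → [22,30),[21,29),[20,28),[19,27),[18,26),[17,25),[16,24),[15,23); WM=21; [7,15) fires=33 [8,16) fires=38 [9,17) fires=38 [10,18) fires=38 [11,19) fires=38 [12,20) fires=31 [13,21) fires=18
i=10 t=18 v=2: DROP (t<21-1); WM=21
i=11 t=15 v=9: DROP (t<21-1); WM=21
i=12 t=4 v=3: DROP (t<21-1); WM=21

6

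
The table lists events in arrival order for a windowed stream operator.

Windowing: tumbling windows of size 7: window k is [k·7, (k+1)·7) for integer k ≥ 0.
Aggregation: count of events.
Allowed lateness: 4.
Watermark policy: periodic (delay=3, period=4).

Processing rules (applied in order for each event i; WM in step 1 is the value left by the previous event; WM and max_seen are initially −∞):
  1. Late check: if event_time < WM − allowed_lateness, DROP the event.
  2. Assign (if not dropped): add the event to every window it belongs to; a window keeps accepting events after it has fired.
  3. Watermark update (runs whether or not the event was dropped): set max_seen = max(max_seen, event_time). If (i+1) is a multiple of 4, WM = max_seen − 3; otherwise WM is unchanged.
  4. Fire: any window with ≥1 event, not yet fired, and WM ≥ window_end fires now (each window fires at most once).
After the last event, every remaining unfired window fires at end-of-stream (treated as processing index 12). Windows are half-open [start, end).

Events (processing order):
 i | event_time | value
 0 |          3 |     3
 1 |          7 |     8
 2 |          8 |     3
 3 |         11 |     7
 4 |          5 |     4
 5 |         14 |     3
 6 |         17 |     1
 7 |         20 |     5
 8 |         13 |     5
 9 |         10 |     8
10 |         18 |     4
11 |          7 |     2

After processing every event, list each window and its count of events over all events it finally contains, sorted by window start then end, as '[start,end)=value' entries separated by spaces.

i=0 t=3 v=3: → [0,7); WM=−∞
i=1 t=7 v=8: → [7,14); WM=−∞
i=2 t=8 v=3: → [7,14); WM=−∞
i=3 t=11 v=7: → [7,14); WM=8; [0,7) fires=1
i=4 t=5 v=4: → [0,7); WM=8
i=5 t=14 v=3: → [14,21); WM=8
i=6 t=17 v=1: → [14,21); WM=8
i=7 t=20 v=5: → [14,21); WM=17; [7,14) fires=3
i=8 t=13 v=5: → [7,14); WM=17
i=9 t=10 v=8: DROP (t<17-4); WM=17
i=10 t=18 v=4: → [14,21); WM=17
i=11 t=7 v=2: DROP (t<17-4); WM=17

[0,7)=2 [7,14)=4 [14,21)=4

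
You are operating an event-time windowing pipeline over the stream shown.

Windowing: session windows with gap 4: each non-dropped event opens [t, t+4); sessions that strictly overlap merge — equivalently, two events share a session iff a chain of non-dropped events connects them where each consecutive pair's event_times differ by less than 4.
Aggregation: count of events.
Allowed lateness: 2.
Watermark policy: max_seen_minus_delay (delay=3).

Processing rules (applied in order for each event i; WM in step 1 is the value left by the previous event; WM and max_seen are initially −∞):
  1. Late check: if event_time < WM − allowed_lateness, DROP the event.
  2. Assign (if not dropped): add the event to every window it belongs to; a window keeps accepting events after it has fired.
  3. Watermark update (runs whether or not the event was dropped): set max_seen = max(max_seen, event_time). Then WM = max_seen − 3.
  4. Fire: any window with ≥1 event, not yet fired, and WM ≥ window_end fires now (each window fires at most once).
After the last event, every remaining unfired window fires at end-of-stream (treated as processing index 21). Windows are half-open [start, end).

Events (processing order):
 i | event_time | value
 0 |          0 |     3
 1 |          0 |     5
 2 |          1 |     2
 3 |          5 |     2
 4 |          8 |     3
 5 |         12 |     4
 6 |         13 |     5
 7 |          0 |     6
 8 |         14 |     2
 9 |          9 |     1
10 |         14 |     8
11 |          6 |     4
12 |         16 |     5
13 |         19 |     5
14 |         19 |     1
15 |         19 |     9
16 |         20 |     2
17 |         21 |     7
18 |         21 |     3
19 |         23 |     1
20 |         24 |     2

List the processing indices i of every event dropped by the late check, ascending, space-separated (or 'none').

i=0 t=0 v=3: → [0,4); WM=-3
i=1 t=0 v=5: → [0,4); WM=-3
i=2 t=1 v=2: → [0,5); WM=-2
i=3 t=5 v=2: → [5,9); WM=2
i=4 t=8 v=3: → [5,12); WM=5
i=5 t=12 v=4: → [12,16); WM=9
i=6 t=13 v=5: → [12,17); WM=10
i=7 t=0 v=6: DROP (t<10-2); WM=10
i=8 t=14 v=2: → [12,18); WM=11
i=9 t=9 v=1: → [5,18); WM=11
i=10 t=14 v=8: → [5,18); WM=11
i=11 t=6 v=4: DROP (t<11-2); WM=11
i=12 t=16 v=5: → [5,20); WM=13
i=13 t=19 v=5: → [5,23); WM=16
i=14 t=19 v=1: → [5,23); WM=16
i=15 t=19 v=9: → [5,23); WM=16
i=16 t=20 v=2: → [5,24); WM=17
i=17 t=21 v=7: → [5,25); WM=18
i=18 t=21 v=3: → [5,25); WM=18
i=19 t=23 v=1: → [5,27); WM=20
i=20 t=24 v=2: → [5,28); WM=21

7 11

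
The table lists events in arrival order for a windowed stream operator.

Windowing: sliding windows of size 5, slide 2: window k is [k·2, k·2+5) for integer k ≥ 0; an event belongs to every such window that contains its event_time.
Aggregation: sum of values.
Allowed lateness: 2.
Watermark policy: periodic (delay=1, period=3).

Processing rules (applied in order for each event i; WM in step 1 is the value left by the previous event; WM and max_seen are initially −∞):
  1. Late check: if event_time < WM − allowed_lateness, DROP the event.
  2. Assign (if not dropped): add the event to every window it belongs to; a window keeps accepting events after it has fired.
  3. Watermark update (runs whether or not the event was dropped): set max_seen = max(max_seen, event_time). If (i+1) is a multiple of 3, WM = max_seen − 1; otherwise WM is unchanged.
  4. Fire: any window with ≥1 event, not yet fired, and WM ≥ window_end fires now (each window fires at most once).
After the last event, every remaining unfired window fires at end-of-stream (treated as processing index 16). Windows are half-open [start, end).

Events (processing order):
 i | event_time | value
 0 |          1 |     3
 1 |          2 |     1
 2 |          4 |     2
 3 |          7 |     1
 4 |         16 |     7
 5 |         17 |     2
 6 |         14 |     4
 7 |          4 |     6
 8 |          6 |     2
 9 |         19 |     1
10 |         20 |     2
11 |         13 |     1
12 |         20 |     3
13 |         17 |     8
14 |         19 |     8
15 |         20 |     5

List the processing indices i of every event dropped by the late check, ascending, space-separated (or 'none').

i=0 t=1 v=3: → [0,5); WM=−∞
i=1 t=2 v=1: → [2,7),[0,5); WM=−∞
i=2 t=4 v=2: → [4,9),[2,7),[0,5); WM=3
i=3 t=7 v=1: → [6,11),[4,9); WM=3
i=4 t=16 v=7: → [16,21),[14,19),[12,17); WM=3
i=5 t=17 v=2: → [16,21),[14,19); WM=16; [0,5) fires=6 [2,7) fires=3 [4,9) fires=3 [6,11) fires=1
i=6 t=14 v=4: → [14,19),[12,17),[10,15); WM=16; [10,15) fires=4
i=7 t=4 v=6: DROP (t<16-2); WM=16
i=8 t=6 v=2: DROP (t<16-2); WM=16
i=9 t=19 v=1: → [18,23),[16,21); WM=16
i=10 t=20 v=2: → [20,25),[18,23),[16,21); WM=16
i=11 t=13 v=1: DROP (t<16-2); WM=19; [12,17) fires=11 [14,19) fires=13
i=12 t=20 v=3: → [20,25),[18,23),[16,21); WM=19
i=13 t=17 v=8: → [16,21),[14,19); WM=19
i=14 t=19 v=8: → [18,23),[16,21); WM=19
i=15 t=20 v=5: → [20,25),[18,23),[16,21); WM=19

7 8 11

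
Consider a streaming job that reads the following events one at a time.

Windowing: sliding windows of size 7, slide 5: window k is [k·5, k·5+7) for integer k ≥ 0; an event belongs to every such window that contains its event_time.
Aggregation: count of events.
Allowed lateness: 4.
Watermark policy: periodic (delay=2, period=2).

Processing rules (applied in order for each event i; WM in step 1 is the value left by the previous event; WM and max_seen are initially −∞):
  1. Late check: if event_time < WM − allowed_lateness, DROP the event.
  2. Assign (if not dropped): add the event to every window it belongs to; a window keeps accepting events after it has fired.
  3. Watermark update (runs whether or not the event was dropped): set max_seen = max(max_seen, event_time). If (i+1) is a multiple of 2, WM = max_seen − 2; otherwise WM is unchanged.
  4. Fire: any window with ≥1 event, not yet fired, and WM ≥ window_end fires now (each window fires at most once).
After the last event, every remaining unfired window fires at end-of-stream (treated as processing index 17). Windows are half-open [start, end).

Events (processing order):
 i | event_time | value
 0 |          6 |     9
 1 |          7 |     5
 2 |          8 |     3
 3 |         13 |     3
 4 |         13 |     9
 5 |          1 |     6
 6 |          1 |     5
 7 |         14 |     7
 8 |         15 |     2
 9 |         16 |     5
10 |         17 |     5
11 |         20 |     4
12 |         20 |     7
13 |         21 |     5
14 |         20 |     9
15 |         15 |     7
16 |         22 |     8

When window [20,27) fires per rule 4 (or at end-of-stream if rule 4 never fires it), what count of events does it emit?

i=0 t=6 v=9: → [5,12),[0,7); WM=−∞
i=1 t=7 v=5: → [5,12); WM=5
i=2 t=8 v=3: → [5,12); WM=5
i=3 t=13 v=3: → [10,17); WM=11; [0,7) fires=1
i=4 t=13 v=9: → [10,17); WM=11
i=5 t=1 v=6: DROP (t<11-4); WM=11
i=6 t=1 v=5: DROP (t<11-4); WM=11
i=7 t=14 v=7: → [10,17); WM=12; [5,12) fires=3
i=8 t=15 v=2: → [15,22),[10,17); WM=12
i=9 t=16 v=5: → [15,22),[10,17); WM=14
i=10 t=17 v=5: → [15,22); WM=14
i=11 t=20 v=4: → [20,27),[15,22); WM=18; [10,17) fires=5
i=12 t=20 v=7: → [20,27),[15,22); WM=18
i=13 t=21 v=5: → [20,27),[15,22); WM=19
i=14 t=20 v=9: → [20,27),[15,22); WM=19
i=15 t=15 v=7: → [15,22),[10,17); WM=19
i=16 t=22 v=8: → [20,27); WM=19

5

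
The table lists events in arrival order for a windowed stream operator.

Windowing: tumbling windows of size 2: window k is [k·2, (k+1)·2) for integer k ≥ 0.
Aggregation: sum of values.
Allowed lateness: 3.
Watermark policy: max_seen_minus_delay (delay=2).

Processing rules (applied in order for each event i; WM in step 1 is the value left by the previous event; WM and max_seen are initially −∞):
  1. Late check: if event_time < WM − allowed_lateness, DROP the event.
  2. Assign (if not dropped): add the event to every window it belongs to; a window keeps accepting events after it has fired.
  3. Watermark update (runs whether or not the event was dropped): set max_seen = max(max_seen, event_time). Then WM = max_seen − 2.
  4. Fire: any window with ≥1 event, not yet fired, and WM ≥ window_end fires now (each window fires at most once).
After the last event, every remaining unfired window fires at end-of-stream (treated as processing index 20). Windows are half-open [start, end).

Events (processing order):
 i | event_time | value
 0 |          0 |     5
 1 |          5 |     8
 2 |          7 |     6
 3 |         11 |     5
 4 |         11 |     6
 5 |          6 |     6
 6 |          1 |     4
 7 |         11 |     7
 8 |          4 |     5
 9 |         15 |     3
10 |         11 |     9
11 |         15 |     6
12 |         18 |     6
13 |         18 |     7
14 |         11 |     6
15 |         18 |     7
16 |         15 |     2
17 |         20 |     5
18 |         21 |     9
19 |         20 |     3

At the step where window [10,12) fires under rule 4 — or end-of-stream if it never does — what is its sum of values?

i=0 t=0 v=5: → [0,2); WM=-2
i=1 t=5 v=8: → [4,6); WM=3; [0,2) fires=5
i=2 t=7 v=6: → [6,8); WM=5
i=3 t=11 v=5: → [10,12); WM=9; [4,6) fires=8 [6,8) fires=6
i=4 t=11 v=6: → [10,12); WM=9
i=5 t=6 v=6: → [6,8); WM=9
i=6 t=1 v=4: DROP (t<9-3); WM=9
i=7 t=11 v=7: → [10,12); WM=9
i=8 t=4 v=5: DROP (t<9-3); WM=9
i=9 t=15 v=3: → [14,16); WM=13; [10,12) fires=18
i=10 t=11 v=9: → [10,12); WM=13
i=11 t=15 v=6: → [14,16); WM=13
i=12 t=18 v=6: → [18,20); WM=16; [14,16) fires=9
i=13 t=18 v=7: → [18,20); WM=16
i=14 t=11 v=6: DROP (t<16-3); WM=16
i=15 t=18 v=7: → [18,20); WM=16
i=16 t=15 v=2: → [14,16); WM=16
i=17 t=20 v=5: → [20,22); WM=18
i=18 t=21 v=9: → [20,22); WM=19
i=19 t=20 v=3: → [20,22); WM=19

18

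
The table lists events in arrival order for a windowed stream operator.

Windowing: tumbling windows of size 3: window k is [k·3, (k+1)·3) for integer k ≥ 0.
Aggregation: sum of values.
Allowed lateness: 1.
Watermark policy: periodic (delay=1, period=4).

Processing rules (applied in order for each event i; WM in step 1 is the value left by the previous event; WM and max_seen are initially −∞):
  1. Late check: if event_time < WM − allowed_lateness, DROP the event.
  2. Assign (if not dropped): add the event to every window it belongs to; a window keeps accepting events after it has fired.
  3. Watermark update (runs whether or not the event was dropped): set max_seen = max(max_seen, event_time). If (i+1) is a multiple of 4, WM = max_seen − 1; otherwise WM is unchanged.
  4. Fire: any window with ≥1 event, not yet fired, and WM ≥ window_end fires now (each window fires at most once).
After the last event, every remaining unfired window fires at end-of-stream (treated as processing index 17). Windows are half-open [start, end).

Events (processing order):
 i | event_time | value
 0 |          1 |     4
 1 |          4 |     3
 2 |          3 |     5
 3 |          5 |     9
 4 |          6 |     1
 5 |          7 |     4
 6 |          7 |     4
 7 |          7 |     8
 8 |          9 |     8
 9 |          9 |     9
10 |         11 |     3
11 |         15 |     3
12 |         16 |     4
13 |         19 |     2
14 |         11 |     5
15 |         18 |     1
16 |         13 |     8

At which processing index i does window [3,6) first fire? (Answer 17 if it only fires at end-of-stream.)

i=0 t=1 v=4: → [0,3); WM=−∞
i=1 t=4 v=3: → [3,6); WM=−∞
i=2 t=3 v=5: → [3,6); WM=−∞
i=3 t=5 v=9: → [3,6); WM=4; [0,3) fires=4
i=4 t=6 v=1: → [6,9); WM=4
i=5 t=7 v=4: → [6,9); WM=4
i=6 t=7 v=4: → [6,9); WM=4
i=7 t=7 v=8: → [6,9); WM=6; [3,6) fires=17
i=8 t=9 v=8: → [9,12); WM=6
i=9 t=9 v=9: → [9,12); WM=6
i=10 t=11 v=3: → [9,12); WM=6
i=11 t=15 v=3: → [15,18); WM=14; [6,9) fires=17 [9,12) fires=20
i=12 t=16 v=4: → [15,18); WM=14
i=13 t=19 v=2: → [18,21); WM=14
i=14 t=11 v=5: DROP (t<14-1); WM=14
i=15 t=18 v=1: → [18,21); WM=18; [15,18) fires=7
i=16 t=13 v=8: DROP (t<18-1); WM=18

7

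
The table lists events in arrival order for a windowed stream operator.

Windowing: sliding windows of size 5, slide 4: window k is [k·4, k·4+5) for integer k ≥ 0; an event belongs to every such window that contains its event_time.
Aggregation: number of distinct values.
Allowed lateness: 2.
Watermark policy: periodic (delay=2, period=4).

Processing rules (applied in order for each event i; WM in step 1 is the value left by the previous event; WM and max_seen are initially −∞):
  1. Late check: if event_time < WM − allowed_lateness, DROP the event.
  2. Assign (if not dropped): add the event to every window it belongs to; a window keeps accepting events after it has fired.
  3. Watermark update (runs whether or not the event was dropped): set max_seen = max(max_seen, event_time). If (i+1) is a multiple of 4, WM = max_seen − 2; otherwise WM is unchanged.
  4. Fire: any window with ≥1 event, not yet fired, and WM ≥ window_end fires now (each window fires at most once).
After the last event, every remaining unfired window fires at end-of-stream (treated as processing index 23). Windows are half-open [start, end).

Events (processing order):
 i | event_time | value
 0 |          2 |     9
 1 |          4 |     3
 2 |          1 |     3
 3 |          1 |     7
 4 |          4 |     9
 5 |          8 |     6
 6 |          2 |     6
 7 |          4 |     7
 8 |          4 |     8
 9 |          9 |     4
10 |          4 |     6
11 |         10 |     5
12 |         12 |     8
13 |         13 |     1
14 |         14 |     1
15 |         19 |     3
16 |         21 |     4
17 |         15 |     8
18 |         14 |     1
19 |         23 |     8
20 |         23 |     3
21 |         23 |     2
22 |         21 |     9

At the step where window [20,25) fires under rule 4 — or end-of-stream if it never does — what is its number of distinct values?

i=0 t=2 v=9: → [0,5); WM=−∞
i=1 t=4 v=3: → [4,9),[0,5); WM=−∞
i=2 t=1 v=3: → [0,5); WM=−∞
i=3 t=1 v=7: → [0,5); WM=2
i=4 t=4 v=9: → [4,9),[0,5); WM=2
i=5 t=8 v=6: → [8,13),[4,9); WM=2
i=6 t=2 v=6: → [0,5); WM=2
i=7 t=4 v=7: → [4,9),[0,5); WM=6; [0,5) fires=4
i=8 t=4 v=8: → [4,9),[0,5); WM=6
i=9 t=9 v=4: → [8,13); WM=6
i=10 t=4 v=6: → [4,9),[0,5); WM=6
i=11 t=10 v=5: → [8,13); WM=8
i=12 t=12 v=8: → [12,17),[8,13); WM=8
i=13 t=13 v=1: → [12,17); WM=8
i=14 t=14 v=1: → [12,17); WM=8
i=15 t=19 v=3: → [16,21); WM=17; [4,9) fires=5 [8,13) fires=4 [12,17) fires=2
i=16 t=21 v=4: → [20,25); WM=17
i=17 t=15 v=8: → [12,17); WM=17
i=18 t=14 v=1: DROP (t<17-2); WM=17
i=19 t=23 v=8: → [20,25); WM=21; [16,21) fires=1
i=20 t=23 v=3: → [20,25); WM=21
i=21 t=23 v=2: → [20,25); WM=21
i=22 t=21 v=9: → [20,25); WM=21

5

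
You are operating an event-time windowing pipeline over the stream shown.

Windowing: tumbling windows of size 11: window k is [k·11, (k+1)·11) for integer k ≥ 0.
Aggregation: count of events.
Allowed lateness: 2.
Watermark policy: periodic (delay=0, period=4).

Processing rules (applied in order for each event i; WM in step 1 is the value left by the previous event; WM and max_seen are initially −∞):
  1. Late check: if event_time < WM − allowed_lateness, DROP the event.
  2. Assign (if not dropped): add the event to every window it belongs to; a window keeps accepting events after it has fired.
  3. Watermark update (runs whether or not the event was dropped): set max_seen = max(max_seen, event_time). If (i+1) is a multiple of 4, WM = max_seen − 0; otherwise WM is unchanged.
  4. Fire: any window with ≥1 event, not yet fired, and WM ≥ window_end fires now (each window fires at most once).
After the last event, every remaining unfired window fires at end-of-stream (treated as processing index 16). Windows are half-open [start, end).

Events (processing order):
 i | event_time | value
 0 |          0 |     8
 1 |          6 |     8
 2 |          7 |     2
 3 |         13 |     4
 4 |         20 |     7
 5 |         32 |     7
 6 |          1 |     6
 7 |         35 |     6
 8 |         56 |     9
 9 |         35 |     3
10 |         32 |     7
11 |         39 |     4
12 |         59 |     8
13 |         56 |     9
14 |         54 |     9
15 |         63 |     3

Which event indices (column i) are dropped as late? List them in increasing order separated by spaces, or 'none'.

i=0 t=0 v=8: → [0,11); WM=−∞
i=1 t=6 v=8: → [0,11); WM=−∞
i=2 t=7 v=2: → [0,11); WM=−∞
i=3 t=13 v=4: → [11,22); WM=13; [0,11) fires=3
i=4 t=20 v=7: → [11,22); WM=13
i=5 t=32 v=7: → [22,33); WM=13
i=6 t=1 v=6: DROP (t<13-2); WM=13
i=7 t=35 v=6: → [33,44); WM=35; [11,22) fires=2 [22,33) fires=1
i=8 t=56 v=9: → [55,66); WM=35
i=9 t=35 v=3: → [33,44); WM=35
i=10 t=32 v=7: DROP (t<35-2); WM=35
i=11 t=39 v=4: → [33,44); WM=56; [33,44) fires=3
i=12 t=59 v=8: → [55,66); WM=56
i=13 t=56 v=9: → [55,66); WM=56
i=14 t=54 v=9: → [44,55); WM=56; [44,55) fires=1
i=15 t=63 v=3: → [55,66); WM=63

6 10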